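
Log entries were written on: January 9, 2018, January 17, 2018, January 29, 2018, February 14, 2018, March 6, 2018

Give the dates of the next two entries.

March 30, 2018; April 27, 2018

The spacing grows by 4 each time: 8, 12, 16, 20 days.
Next gap: 24 days. March 6, 2018 + 24 days = March 30, 2018.
Next gap: 28 days. March 30, 2018 + 28 days = April 27, 2018.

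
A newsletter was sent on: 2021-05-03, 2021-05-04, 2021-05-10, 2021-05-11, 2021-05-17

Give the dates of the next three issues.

Gaps: 1, 6, 1, 6 days — not constant, but cyclic with period 2.
The events fall on every Monday and Tuesday.
Next Tuesday: 2021-05-18.
Next Monday: 2021-05-24.
The following Tuesday is 2021-05-25.

2021-05-18, 2021-05-24, 2021-05-25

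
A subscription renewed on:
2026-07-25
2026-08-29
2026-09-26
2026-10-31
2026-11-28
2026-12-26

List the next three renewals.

Every date is a Saturday; gaps 35, 28, 35, 28, 28 days.
Each is the last Saturday of its month (at least one falls on the 29th or later, ruling out '4th Saturday').
January 2027 ends with Saturday 2027-01-30.
February 2027 ends with Saturday 2027-02-27.
March 2027 ends with Saturday 2027-03-27.

2027-01-30, 2027-02-27, 2027-03-27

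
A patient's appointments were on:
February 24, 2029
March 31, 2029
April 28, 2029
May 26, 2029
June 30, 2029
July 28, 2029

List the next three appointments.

These are Saturdays with 35, 28, 28, 35, 28-day gaps.
Each is the final Saturday of its month — March 31, 2029 is past the 28th, so '4th Saturday' doesn't fit.
Last Saturday of August 2029: August 25, 2029.
Last Saturday of September 2029: September 29, 2029.
October 2029 ends with Saturday October 27, 2029.

August 25, 2029; September 29, 2029; October 27, 2029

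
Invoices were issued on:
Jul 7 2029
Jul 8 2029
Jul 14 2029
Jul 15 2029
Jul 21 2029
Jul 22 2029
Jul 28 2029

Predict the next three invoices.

Jul 29 2029, Aug 4 2029, Aug 5 2029

The gap pattern 1, 6, 1, 6, 1, 6 repeats every 2 events.
These are the Saturdays and Sundays of each week.
Next Sunday: Jul 29 2029.
The following Saturday is Aug 4 2029.
Next Sunday: Aug 5 2029.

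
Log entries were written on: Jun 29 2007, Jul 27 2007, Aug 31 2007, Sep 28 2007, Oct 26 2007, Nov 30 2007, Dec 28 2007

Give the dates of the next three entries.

Jan 25 2008, Feb 29 2008, Mar 28 2008

All Fridays; the gaps (28, 35, 28, 28, 35, 28) vary with month length.
This is the last Friday of each month.
January 2008 ends with Friday Jan 25 2008.
Last Friday of February 2008: Feb 29 2008.
Last Friday of March 2008: Mar 28 2008.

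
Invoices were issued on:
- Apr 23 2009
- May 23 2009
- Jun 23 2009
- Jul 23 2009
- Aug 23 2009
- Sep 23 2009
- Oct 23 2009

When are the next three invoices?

Nov 23 2009, Dec 23 2009, Jan 23 2010

Gaps: 30, 31, 30, 31, 31, 30 days — not constant. Every event is on the 23rd of the month.
Pattern: the 23rd of each month.
Next: November 2009 → Nov 23 2009.
Next: December 2009 → Dec 23 2009.
January 2010: Jan 23 2010.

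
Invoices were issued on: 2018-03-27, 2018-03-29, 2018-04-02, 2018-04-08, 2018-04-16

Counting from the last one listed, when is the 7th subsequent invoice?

Intervals are 2, 4, 6, 8 days — an arithmetic progression with common difference 2.
Next gap: 10 days. 2018-04-16 + 10 days = 2018-04-26.
Next gap: 12 days. 2018-04-26 + 12 days = 2018-05-08.
Next gap: 14 days. 2018-05-08 + 14 days = 2018-05-22.
Next gap: 16 days. 2018-05-22 + 16 days = 2018-06-07.
Next gap: 18 days. 2018-06-07 + 18 days = 2018-06-25.
Next gap: 20 days. 2018-06-25 + 20 days = 2018-07-15.
Next gap: 22 days. 2018-07-15 + 22 days = 2018-08-06.

2018-08-06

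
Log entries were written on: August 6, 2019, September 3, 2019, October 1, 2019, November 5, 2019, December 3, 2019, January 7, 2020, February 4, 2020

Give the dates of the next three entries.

March 3, 2020; April 7, 2020; May 5, 2020

These are Tuesdays at 28- or 35-day spacing (28, 28, 35, 28, 35, 28).
The pattern: 1st Tuesday of the month.
March 2020 — 1st Tuesday is March 3, 2020.
1st Tuesday of April 2020: April 7, 2020.
1st Tuesday of May 2020: May 5, 2020.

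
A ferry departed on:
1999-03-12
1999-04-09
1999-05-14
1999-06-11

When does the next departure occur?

These are Fridays at 28- or 35-day spacing (28, 35, 28).
The pattern: 2nd Friday of the month.
July 1999 — 2nd Friday is 1999-07-09.

1999-07-09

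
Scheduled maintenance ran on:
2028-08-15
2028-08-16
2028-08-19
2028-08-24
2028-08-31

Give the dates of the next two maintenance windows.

Gaps: 1, 3, 5, 7 days — each gap is 2 larger than the previous one.
Next gap: 9 days. 2028-08-31 + 9 days = 2028-09-09.
Next gap: 11 days. 2028-09-09 + 11 days = 2028-09-20.

2028-09-09, 2028-09-20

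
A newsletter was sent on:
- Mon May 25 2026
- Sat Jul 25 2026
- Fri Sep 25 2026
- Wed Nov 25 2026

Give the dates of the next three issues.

Each date is the 25th; the gaps (61, 62, 61) track the month lengths.
The rule is the 25th of every 2 months.
January 2027: Mon Jan 25 2027.
Next: March 2027 → Thu Mar 25 2027.
May 2027: Tue May 25 2027.

Mon Jan 25 2027, Thu Mar 25 2027, Tue May 25 2027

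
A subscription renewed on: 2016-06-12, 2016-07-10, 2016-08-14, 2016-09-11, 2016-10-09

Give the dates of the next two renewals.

2016-11-13, 2016-12-11

All dates are Sundays, 28, 35, 28, 28 days apart.
Specifically, the 2nd Sunday of each month.
November 2016 — 2nd Sunday is 2016-11-13.
2nd Sunday of December 2016: 2016-12-11.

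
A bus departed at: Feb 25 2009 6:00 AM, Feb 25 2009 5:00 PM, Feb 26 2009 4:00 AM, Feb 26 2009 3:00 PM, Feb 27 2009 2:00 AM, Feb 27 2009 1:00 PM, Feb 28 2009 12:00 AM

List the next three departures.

Feb 28 2009 11:00 AM, Feb 28 2009 10:00 PM, Mar 1 2009 9:00 AM

The interval is a steady 11 hours (11, 11, 11, 11, 11, 11).
Feb 28 2009 12:00 AM + 11 h = Feb 28 2009 11:00 AM.
Feb 28 2009 11:00 AM + 11 h = Feb 28 2009 10:00 PM.
Feb 28 2009 10:00 PM + 11 h = Mar 1 2009 9:00 AM.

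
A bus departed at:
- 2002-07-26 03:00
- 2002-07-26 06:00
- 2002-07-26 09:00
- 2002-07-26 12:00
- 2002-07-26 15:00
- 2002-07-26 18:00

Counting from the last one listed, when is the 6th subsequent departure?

Spacing: 3, 3, 3, 3, 3 h — constant 3 h.
2002-07-26 18:00 + 3 h = 2002-07-26 21:00.
2002-07-26 21:00 + 3 h = 2002-07-27 00:00.
2002-07-27 00:00 + 3 h = 2002-07-27 03:00.
2002-07-27 03:00 + 3 h = 2002-07-27 06:00.
2002-07-27 06:00 + 3 h = 2002-07-27 09:00.
2002-07-27 09:00 + 3 h = 2002-07-27 12:00.

2002-07-27 12:00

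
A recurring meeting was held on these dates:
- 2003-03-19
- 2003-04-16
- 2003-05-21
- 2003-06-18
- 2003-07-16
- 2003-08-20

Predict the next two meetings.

2003-09-17, 2003-10-15

Gaps: 28, 35, 28, 28, 35 days — a mix of 28 and 35. Every date is a Wednesday.
Each is the 3rd Wednesday of its month.
September 2003 — 3rd Wednesday is 2003-09-17.
3rd Wednesday of October 2003: 2003-10-15.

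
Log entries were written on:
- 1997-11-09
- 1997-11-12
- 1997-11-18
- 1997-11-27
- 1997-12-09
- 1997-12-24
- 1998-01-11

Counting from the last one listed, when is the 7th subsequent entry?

The spacing grows by 3 each time: 3, 6, 9, 12, 15, 18 days.
Next gap: 21 days. 1998-01-11 + 21 days = 1998-02-01.
Next gap: 24 days. 1998-02-01 + 24 days = 1998-02-25.
Next gap: 27 days. 1998-02-25 + 27 days = 1998-03-24.
Next gap: 30 days. 1998-03-24 + 30 days = 1998-04-23.
Next gap: 33 days. 1998-04-23 + 33 days = 1998-05-26.
Next gap: 36 days. 1998-05-26 + 36 days = 1998-07-01.
Next gap: 39 days. 1998-07-01 + 39 days = 1998-08-09.

1998-08-09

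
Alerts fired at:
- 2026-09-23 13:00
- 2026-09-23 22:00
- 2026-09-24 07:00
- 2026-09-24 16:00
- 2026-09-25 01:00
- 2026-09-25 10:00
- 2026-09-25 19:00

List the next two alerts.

2026-09-26 04:00, 2026-09-26 13:00

Gaps: 9, 9, 9, 9, 9, 9 hours — each event is 9 hours after the previous one.
2026-09-25 19:00 + 9 h = 2026-09-26 04:00.
2026-09-26 04:00 + 9 h = 2026-09-26 13:00.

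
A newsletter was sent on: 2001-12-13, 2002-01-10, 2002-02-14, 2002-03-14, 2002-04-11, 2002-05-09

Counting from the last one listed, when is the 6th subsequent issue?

2002-11-14

These are Thursdays at 28- or 35-day spacing (28, 35, 28, 28, 28).
The pattern: 2nd Thursday of the month.
2nd Thursday of June 2002: 2002-06-13.
2nd Thursday of July 2002: 2002-07-11.
August 2002 — 2nd Thursday is 2002-08-08.
2nd Thursday of September 2002: 2002-09-12.
2nd Thursday of October 2002: 2002-10-10.
November 2002 — 2nd Thursday is 2002-11-14.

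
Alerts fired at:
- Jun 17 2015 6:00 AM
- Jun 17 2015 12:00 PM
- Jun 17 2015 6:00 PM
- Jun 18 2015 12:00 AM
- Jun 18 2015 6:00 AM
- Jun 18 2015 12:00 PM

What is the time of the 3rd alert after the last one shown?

The interval is a steady 6 hours (6, 6, 6, 6, 6).
Jun 18 2015 12:00 PM + 6 h = Jun 18 2015 6:00 PM.
Jun 18 2015 6:00 PM + 6 h = Jun 19 2015 12:00 AM.
Jun 19 2015 12:00 AM + 6 h = Jun 19 2015 6:00 AM.

Jun 19 2015 6:00 AM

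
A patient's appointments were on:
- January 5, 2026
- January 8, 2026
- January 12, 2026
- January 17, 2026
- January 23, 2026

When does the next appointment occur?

Intervals are 3, 4, 5, 6 days — an arithmetic progression with common difference 1.
Next gap: 7 days. January 23, 2026 + 7 days = January 30, 2026.

January 30, 2026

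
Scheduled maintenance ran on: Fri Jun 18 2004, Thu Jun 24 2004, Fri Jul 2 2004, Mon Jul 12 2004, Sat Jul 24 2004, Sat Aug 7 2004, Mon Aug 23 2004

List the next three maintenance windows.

Intervals are 6, 8, 10, 12, 14, 16 days — an arithmetic progression with common difference 2.
Next gap: 18 days. Mon Aug 23 2004 + 18 days = Fri Sep 10 2004.
Next gap: 20 days. Fri Sep 10 2004 + 20 days = Thu Sep 30 2004.
Next gap: 22 days. Thu Sep 30 2004 + 22 days = Fri Oct 22 2004.

Fri Sep 10 2004, Thu Sep 30 2004, Fri Oct 22 2004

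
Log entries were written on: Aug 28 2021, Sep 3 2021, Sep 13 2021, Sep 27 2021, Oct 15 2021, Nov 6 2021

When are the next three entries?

The spacing grows by 4 each time: 6, 10, 14, 18, 22 days.
Next gap: 26 days. Nov 6 2021 + 26 days = Dec 2 2021.
Next gap: 30 days. Dec 2 2021 + 30 days = Jan 1 2022.
Next gap: 34 days. Jan 1 2022 + 34 days = Feb 4 2022.

Dec 2 2021, Jan 1 2022, Feb 4 2022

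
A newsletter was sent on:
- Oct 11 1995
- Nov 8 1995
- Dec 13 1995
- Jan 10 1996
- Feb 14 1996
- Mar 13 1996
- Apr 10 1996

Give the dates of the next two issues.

May 8 1996, Jun 12 1996

All dates are Wednesdays, 28, 35, 28, 35, 28, 28 days apart.
Specifically, the 2nd Wednesday of each month.
May 1996 — 2nd Wednesday is May 8 1996.
June 1996 — 2nd Wednesday is Jun 12 1996.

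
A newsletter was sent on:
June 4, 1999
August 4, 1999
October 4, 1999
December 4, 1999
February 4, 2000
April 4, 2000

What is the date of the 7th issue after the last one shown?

The day-of-month is always 4 (61, 61, 61, 62, 60 days between events).
So this recurs on the 4th of every 2 months.
June 2000: June 4, 2000.
Next: August 2000 → August 4, 2000.
Next: October 2000 → October 4, 2000.
Next: December 2000 → December 4, 2000.
Next: February 2001 → February 4, 2001.
April 2001: April 4, 2001.
June 2001: June 4, 2001.

June 4, 2001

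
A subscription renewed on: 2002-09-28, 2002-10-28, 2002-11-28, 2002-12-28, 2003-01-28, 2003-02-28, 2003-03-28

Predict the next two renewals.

2003-04-28, 2003-05-28

Gaps: 30, 31, 30, 31, 31, 28 days — not constant. Every event is on the 28th of the month.
Pattern: the 28th of each month.
April 2003: 2003-04-28.
May 2003: 2003-05-28.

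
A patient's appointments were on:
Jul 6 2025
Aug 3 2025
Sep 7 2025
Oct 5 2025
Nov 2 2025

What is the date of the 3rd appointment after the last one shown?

These are Sundays at 28- or 35-day spacing (28, 35, 28, 28).
The pattern: 1st Sunday of the month.
1st Sunday of December 2025: Dec 7 2025.
1st Sunday of January 2026: Jan 4 2026.
1st Sunday of February 2026: Feb 1 2026.

Feb 1 2026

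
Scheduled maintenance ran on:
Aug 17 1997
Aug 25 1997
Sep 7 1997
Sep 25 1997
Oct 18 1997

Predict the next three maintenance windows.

Nov 15 1997, Dec 18 1997, Jan 25 1998

The spacing grows by 5 each time: 8, 13, 18, 23 days.
Next gap: 28 days. Oct 18 1997 + 28 days = Nov 15 1997.
Next gap: 33 days. Nov 15 1997 + 33 days = Dec 18 1997.
Next gap: 38 days. Dec 18 1997 + 38 days = Jan 25 1998.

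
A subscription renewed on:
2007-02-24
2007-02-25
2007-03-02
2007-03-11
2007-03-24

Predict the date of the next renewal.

Intervals are 1, 5, 9, 13 days — an arithmetic progression with common difference 4.
Next gap: 17 days. 2007-03-24 + 17 days = 2007-04-10.

2007-04-10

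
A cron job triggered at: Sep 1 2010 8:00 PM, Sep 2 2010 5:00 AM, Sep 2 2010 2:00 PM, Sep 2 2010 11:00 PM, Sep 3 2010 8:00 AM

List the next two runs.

Sep 3 2010 5:00 PM, Sep 4 2010 2:00 AM

Gaps: 9, 9, 9, 9 hours — each event is 9 hours after the previous one.
Sep 3 2010 8:00 AM + 9 h = Sep 3 2010 5:00 PM.
Sep 3 2010 5:00 PM + 9 h = Sep 4 2010 2:00 AM.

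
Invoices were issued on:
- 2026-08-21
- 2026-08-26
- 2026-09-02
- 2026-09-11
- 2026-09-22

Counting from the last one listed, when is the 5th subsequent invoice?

2026-12-16

The spacing grows by 2 each time: 5, 7, 9, 11 days.
Next gap: 13 days. 2026-09-22 + 13 days = 2026-10-05.
Next gap: 15 days. 2026-10-05 + 15 days = 2026-10-20.
Next gap: 17 days. 2026-10-20 + 17 days = 2026-11-06.
Next gap: 19 days. 2026-11-06 + 19 days = 2026-11-25.
Next gap: 21 days. 2026-11-25 + 21 days = 2026-12-16.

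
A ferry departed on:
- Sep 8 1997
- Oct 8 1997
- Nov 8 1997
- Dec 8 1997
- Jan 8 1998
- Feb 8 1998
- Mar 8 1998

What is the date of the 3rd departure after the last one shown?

Jun 8 1998

Each date is the 8th; the gaps (30, 31, 30, 31, 31, 28) track the month lengths.
The rule is the 8th of each month.
April 1998: Apr 8 1998.
Next: May 1998 → May 8 1998.
June 1998: Jun 8 1998.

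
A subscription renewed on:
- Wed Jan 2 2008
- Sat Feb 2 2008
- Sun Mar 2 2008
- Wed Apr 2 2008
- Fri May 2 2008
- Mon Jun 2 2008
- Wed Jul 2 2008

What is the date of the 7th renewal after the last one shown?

Mon Feb 2 2009

Each date is the 2nd; the gaps (31, 29, 31, 30, 31, 30) track the month lengths.
The rule is the 2nd of each month.
Next: August 2008 → Sat Aug 2 2008.
Next: September 2008 → Tue Sep 2 2008.
Next: October 2008 → Thu Oct 2 2008.
November 2008: Sun Nov 2 2008.
December 2008: Tue Dec 2 2008.
January 2009: Fri Jan 2 2009.
Next: February 2009 → Mon Feb 2 2009.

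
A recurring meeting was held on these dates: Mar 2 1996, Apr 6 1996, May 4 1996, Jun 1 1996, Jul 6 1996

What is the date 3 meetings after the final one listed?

These are Saturdays at 28- or 35-day spacing (35, 28, 28, 35).
The pattern: 1st Saturday of the month.
1st Saturday of August 1996: Aug 3 1996.
1st Saturday of September 1996: Sep 7 1996.
October 1996 — 1st Saturday is Oct 5 1996.

Oct 5 1996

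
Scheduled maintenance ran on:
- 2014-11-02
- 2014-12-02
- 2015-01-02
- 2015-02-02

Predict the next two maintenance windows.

2015-03-02, 2015-04-02

Each date is the 2nd; the gaps (30, 31, 31) track the month lengths.
The rule is the 2nd of each month.
Next: March 2015 → 2015-03-02.
Next: April 2015 → 2015-04-02.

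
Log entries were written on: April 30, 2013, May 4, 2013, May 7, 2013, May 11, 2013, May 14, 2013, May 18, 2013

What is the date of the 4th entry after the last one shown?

June 1, 2013

The gap pattern 4, 3, 4, 3, 4 repeats every 2 events.
These are the Tuesdays and Saturdays of each week.
The following Tuesday is May 21, 2013.
The following Saturday is May 25, 2013.
Next Tuesday: May 28, 2013.
The following Saturday is June 1, 2013.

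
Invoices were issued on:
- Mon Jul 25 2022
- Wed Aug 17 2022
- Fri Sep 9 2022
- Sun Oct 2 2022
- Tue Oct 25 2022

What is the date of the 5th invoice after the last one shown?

Fri Feb 17 2023

Gaps between consecutive events: 23, 23, 23, 23 days — a constant 23-day interval.
Tue Oct 25 2022 + 23 days = Thu Nov 17 2022.
Thu Nov 17 2022 + 23 days = Sat Dec 10 2022.
Sat Dec 10 2022 + 23 days = Mon Jan 2 2023.
Mon Jan 2 2023 + 23 days = Wed Jan 25 2023.
Wed Jan 25 2023 + 23 days = Fri Feb 17 2023.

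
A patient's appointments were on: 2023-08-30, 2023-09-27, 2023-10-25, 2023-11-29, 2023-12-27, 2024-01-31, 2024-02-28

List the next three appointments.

Every date is a Wednesday; gaps 28, 28, 35, 28, 35, 28 days.
Each is the last Wednesday of its month (at least one falls on the 29th or later, ruling out '4th Wednesday').
Last Wednesday of March 2024: 2024-03-27.
April 2024 ends with Wednesday 2024-04-24.
May 2024 ends with Wednesday 2024-05-29.

2024-03-27, 2024-04-24, 2024-05-29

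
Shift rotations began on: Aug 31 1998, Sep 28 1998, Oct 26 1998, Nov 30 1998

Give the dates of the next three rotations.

These are Mondays with 28, 28, 35-day gaps.
Each is the final Monday of its month — Aug 31 1998 is past the 28th, so '4th Monday' doesn't fit.
December 1998 ends with Monday Dec 28 1998.
January 1999 ends with Monday Jan 25 1999.
February 1999 ends with Monday Feb 22 1999.

Dec 28 1998, Jan 25 1999, Feb 22 1999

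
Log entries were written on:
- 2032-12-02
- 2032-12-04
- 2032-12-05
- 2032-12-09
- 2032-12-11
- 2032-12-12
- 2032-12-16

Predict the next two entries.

2032-12-18, 2032-12-19

Gaps: 2, 1, 4, 2, 1, 4 days — not constant, but cyclic with period 3.
The events fall on every Thursday, Saturday and Sunday.
The following Saturday is 2032-12-18.
Next Sunday: 2032-12-19.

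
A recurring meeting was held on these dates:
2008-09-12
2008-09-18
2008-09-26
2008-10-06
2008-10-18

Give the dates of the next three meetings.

Gaps: 6, 8, 10, 12 days — each gap is 2 larger than the previous one.
Next gap: 14 days. 2008-10-18 + 14 days = 2008-11-01.
Next gap: 16 days. 2008-11-01 + 16 days = 2008-11-17.
Next gap: 18 days. 2008-11-17 + 18 days = 2008-12-05.

2008-11-01, 2008-11-17, 2008-12-05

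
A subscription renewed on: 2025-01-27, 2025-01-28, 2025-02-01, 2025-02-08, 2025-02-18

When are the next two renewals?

2025-03-03, 2025-03-19

Intervals are 1, 4, 7, 10 days — an arithmetic progression with common difference 3.
Next gap: 13 days. 2025-02-18 + 13 days = 2025-03-03.
Next gap: 16 days. 2025-03-03 + 16 days = 2025-03-19.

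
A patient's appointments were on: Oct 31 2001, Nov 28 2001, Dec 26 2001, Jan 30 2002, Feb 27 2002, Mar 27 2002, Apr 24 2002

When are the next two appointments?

May 29 2002, Jun 26 2002

Every date is a Wednesday; gaps 28, 28, 35, 28, 28, 28 days.
Each is the last Wednesday of its month (at least one falls on the 29th or later, ruling out '4th Wednesday').
Last Wednesday of May 2002: May 29 2002.
June 2002 ends with Wednesday Jun 26 2002.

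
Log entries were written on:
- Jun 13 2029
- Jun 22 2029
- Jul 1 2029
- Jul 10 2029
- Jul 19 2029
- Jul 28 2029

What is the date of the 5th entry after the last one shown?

Sep 11 2029

Gaps between consecutive events: 9, 9, 9, 9, 9 days — a constant 9-day interval.
Jul 28 2029 + 9 days = Aug 6 2029.
Aug 6 2029 + 9 days = Aug 15 2029.
Aug 15 2029 + 9 days = Aug 24 2029.
Aug 24 2029 + 9 days = Sep 2 2029.
Sep 2 2029 + 9 days = Sep 11 2029.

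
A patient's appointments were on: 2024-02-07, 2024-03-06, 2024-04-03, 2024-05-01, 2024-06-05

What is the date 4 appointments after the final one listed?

Gaps: 28, 28, 28, 35 days — a mix of 28 and 35. Every date is a Wednesday.
Each is the 1st Wednesday of its month.
1st Wednesday of July 2024: 2024-07-03.
August 2024 — 1st Wednesday is 2024-08-07.
1st Wednesday of September 2024: 2024-09-04.
1st Wednesday of October 2024: 2024-10-02.

2024-10-02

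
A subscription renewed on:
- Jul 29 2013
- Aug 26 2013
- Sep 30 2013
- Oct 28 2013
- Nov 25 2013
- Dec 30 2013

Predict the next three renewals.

Jan 27 2014, Feb 24 2014, Mar 31 2014

All Mondays; the gaps (28, 35, 28, 28, 35) vary with month length.
This is the last Monday of each month.
January 2014 ends with Monday Jan 27 2014.
February 2014 ends with Monday Feb 24 2014.
Last Monday of March 2014: Mar 31 2014.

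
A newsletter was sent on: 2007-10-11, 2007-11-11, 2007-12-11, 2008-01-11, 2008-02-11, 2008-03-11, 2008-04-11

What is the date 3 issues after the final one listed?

Gaps: 31, 30, 31, 31, 29, 31 days — not constant. Every event is on the 11th of the month.
Pattern: the 11th of each month.
May 2008: 2008-05-11.
June 2008: 2008-06-11.
July 2008: 2008-07-11.

2008-07-11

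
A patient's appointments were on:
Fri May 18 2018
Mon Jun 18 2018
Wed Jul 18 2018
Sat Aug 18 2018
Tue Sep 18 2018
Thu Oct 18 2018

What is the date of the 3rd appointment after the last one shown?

Each date is the 18th; the gaps (31, 30, 31, 31, 30) track the month lengths.
The rule is the 18th of each month.
November 2018: Sun Nov 18 2018.
December 2018: Tue Dec 18 2018.
Next: January 2019 → Fri Jan 18 2019.

Fri Jan 18 2019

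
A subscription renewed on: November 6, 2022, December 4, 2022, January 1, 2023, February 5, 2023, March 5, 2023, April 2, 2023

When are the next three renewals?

May 7, 2023; June 4, 2023; July 2, 2023

These are Sundays at 28- or 35-day spacing (28, 28, 35, 28, 28).
The pattern: 1st Sunday of the month.
1st Sunday of May 2023: May 7, 2023.
June 2023 — 1st Sunday is June 4, 2023.
July 2023 — 1st Sunday is July 2, 2023.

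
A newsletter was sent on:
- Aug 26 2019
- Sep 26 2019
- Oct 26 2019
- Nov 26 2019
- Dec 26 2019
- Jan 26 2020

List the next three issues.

The day-of-month is always 26 (31, 30, 31, 30, 31 days between events).
So this recurs on the 26th of each month.
Next: February 2020 → Feb 26 2020.
March 2020: Mar 26 2020.
Next: April 2020 → Apr 26 2020.

Feb 26 2020, Mar 26 2020, Apr 26 2020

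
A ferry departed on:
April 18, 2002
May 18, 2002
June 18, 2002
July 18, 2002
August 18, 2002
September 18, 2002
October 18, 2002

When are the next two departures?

Gaps: 30, 31, 30, 31, 31, 30 days — not constant. Every event is on the 18th of the month.
Pattern: the 18th of each month.
Next: November 2002 → November 18, 2002.
December 2002: December 18, 2002.

November 18, 2002; December 18, 2002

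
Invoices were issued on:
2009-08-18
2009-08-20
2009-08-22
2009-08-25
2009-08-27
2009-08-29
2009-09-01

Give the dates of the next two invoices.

2009-09-03, 2009-09-05

Gaps: 2, 2, 3, 2, 2, 3 days — not constant, but cyclic with period 3.
The events fall on every Tuesday, Thursday and Saturday.
Next Thursday: 2009-09-03.
Next Saturday: 2009-09-05.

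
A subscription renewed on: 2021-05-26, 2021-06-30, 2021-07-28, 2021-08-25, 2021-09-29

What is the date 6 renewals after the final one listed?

2022-03-30

Every date is a Wednesday; gaps 35, 28, 28, 35 days.
Each is the last Wednesday of its month (at least one falls on the 29th or later, ruling out '4th Wednesday').
Last Wednesday of October 2021: 2021-10-27.
Last Wednesday of November 2021: 2021-11-24.
Last Wednesday of December 2021: 2021-12-29.
Last Wednesday of January 2022: 2022-01-26.
Last Wednesday of February 2022: 2022-02-23.
Last Wednesday of March 2022: 2022-03-30.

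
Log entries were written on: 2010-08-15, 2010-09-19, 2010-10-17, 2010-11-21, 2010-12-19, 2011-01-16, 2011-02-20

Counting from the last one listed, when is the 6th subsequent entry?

2011-08-21

All dates are Sundays, 35, 28, 35, 28, 28, 35 days apart.
Specifically, the 3rd Sunday of each month.
March 2011 — 3rd Sunday is 2011-03-20.
April 2011 — 3rd Sunday is 2011-04-17.
3rd Sunday of May 2011: 2011-05-15.
June 2011 — 3rd Sunday is 2011-06-19.
July 2011 — 3rd Sunday is 2011-07-17.
3rd Sunday of August 2011: 2011-08-21.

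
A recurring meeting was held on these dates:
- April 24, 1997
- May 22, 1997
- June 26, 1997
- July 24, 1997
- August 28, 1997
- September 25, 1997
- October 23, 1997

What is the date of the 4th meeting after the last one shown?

February 26, 1998

These are Thursdays at 28- or 35-day spacing (28, 35, 28, 35, 28, 28).
The pattern: 4th Thursday of the month.
November 1997 — 4th Thursday is November 27, 1997.
December 1997 — 4th Thursday is December 25, 1997.
4th Thursday of January 1998: January 22, 1998.
February 1998 — 4th Thursday is February 26, 1998.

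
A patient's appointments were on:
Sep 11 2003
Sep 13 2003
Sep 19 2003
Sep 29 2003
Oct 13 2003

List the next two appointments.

Oct 31 2003, Nov 22 2003

The spacing grows by 4 each time: 2, 6, 10, 14 days.
Next gap: 18 days. Oct 13 2003 + 18 days = Oct 31 2003.
Next gap: 22 days. Oct 31 2003 + 22 days = Nov 22 2003.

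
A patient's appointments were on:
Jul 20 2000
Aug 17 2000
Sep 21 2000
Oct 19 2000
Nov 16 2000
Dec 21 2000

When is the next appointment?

Gaps: 28, 35, 28, 28, 35 days — a mix of 28 and 35. Every date is a Thursday.
Each is the 3rd Thursday of its month.
3rd Thursday of January 2001: Jan 18 2001.

Jan 18 2001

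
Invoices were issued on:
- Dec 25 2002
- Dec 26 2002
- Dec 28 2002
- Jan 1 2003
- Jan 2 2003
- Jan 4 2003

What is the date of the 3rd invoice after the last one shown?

Jan 11 2003

The gap pattern 1, 2, 4, 1, 2 repeats every 3 events.
These are the Wednesdays, Thursdays and Saturdays of each week.
Next Wednesday: Jan 8 2003.
The following Thursday is Jan 9 2003.
The following Saturday is Jan 11 2003.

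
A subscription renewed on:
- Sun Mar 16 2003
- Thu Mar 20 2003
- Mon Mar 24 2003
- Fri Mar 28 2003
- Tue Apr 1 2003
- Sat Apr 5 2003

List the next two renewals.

Wed Apr 9 2003, Sun Apr 13 2003

The spacing is 4, 4, 4, 4, 4 days — always 4 days.
Sat Apr 5 2003 + 4 days = Wed Apr 9 2003.
Wed Apr 9 2003 + 4 days = Sun Apr 13 2003.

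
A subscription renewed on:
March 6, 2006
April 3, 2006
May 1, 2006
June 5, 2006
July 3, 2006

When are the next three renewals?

All dates are Mondays, 28, 28, 35, 28 days apart.
Specifically, the 1st Monday of each month.
1st Monday of August 2006: August 7, 2006.
September 2006 — 1st Monday is September 4, 2006.
October 2006 — 1st Monday is October 2, 2006.

August 7, 2006; September 4, 2006; October 2, 2006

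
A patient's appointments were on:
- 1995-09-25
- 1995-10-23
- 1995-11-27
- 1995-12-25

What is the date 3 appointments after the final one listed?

These are Mondays at 28- or 35-day spacing (28, 35, 28).
The pattern: 4th Monday of the month.
January 1996 — 4th Monday is 1996-01-22.
February 1996 — 4th Monday is 1996-02-26.
4th Monday of March 1996: 1996-03-25.

1996-03-25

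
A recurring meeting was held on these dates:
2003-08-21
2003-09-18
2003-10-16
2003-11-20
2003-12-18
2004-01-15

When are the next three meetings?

2004-02-19, 2004-03-18, 2004-04-15

These are Thursdays at 28- or 35-day spacing (28, 28, 35, 28, 28).
The pattern: 3rd Thursday of the month.
February 2004 — 3rd Thursday is 2004-02-19.
March 2004 — 3rd Thursday is 2004-03-18.
3rd Thursday of April 2004: 2004-04-15.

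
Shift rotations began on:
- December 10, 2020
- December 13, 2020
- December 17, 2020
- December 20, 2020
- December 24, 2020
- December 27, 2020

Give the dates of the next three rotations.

December 31, 2020; January 3, 2021; January 7, 2021

Gaps: 3, 4, 3, 4, 3 days — not constant, but cyclic with period 2.
The events fall on every Thursday and Sunday.
The following Thursday is December 31, 2020.
Next Sunday: January 3, 2021.
Next Thursday: January 7, 2021.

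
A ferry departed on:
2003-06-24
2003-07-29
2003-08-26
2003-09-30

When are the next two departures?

All Tuesdays; the gaps (35, 28, 35) vary with month length.
This is the last Tuesday of each month.
Last Tuesday of October 2003: 2003-10-28.
November 2003 ends with Tuesday 2003-11-25.

2003-10-28, 2003-11-25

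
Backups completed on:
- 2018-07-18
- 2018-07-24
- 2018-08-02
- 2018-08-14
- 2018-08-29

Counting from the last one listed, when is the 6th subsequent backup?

2019-01-29

Intervals are 6, 9, 12, 15 days — an arithmetic progression with common difference 3.
Next gap: 18 days. 2018-08-29 + 18 days = 2018-09-16.
Next gap: 21 days. 2018-09-16 + 21 days = 2018-10-07.
Next gap: 24 days. 2018-10-07 + 24 days = 2018-10-31.
Next gap: 27 days. 2018-10-31 + 27 days = 2018-11-27.
Next gap: 30 days. 2018-11-27 + 30 days = 2018-12-27.
Next gap: 33 days. 2018-12-27 + 33 days = 2019-01-29.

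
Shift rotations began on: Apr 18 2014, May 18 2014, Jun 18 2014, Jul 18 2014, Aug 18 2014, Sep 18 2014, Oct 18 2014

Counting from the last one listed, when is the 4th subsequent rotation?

The day-of-month is always 18 (30, 31, 30, 31, 31, 30 days between events).
So this recurs on the 18th of each month.
Next: November 2014 → Nov 18 2014.
Next: December 2014 → Dec 18 2014.
January 2015: Jan 18 2015.
February 2015: Feb 18 2015.

Feb 18 2015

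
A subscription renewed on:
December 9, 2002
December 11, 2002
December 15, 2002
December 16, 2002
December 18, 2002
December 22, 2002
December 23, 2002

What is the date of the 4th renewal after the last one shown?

January 1, 2003

Every event lands on a Monday or Wednesday or Sunday (gaps cycle 2, 4, 1, 2, 4, 1).
So the schedule is: every Monday, Wednesday and Sunday.
Next Wednesday: December 25, 2002.
Next Sunday: December 29, 2002.
Next Monday: December 30, 2002.
The following Wednesday is January 1, 2003.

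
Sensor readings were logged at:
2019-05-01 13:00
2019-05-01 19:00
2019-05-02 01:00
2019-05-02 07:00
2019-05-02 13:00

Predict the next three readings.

Gaps: 6, 6, 6, 6 hours — each event is 6 hours after the previous one.
2019-05-02 13:00 + 6 h = 2019-05-02 19:00.
2019-05-02 19:00 + 6 h = 2019-05-03 01:00.
2019-05-03 01:00 + 6 h = 2019-05-03 07:00.

2019-05-02 19:00, 2019-05-03 01:00, 2019-05-03 07:00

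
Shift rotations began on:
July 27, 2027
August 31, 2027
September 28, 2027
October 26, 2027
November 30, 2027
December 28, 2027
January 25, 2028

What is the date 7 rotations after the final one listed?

August 29, 2028

These are Tuesdays with 35, 28, 28, 35, 28, 28-day gaps.
Each is the final Tuesday of its month — August 31, 2027 is past the 28th, so '4th Tuesday' doesn't fit.
February 2028 ends with Tuesday February 29, 2028.
March 2028 ends with Tuesday March 28, 2028.
April 2028 ends with Tuesday April 25, 2028.
Last Tuesday of May 2028: May 30, 2028.
June 2028 ends with Tuesday June 27, 2028.
Last Tuesday of July 2028: July 25, 2028.
August 2028 ends with Tuesday August 29, 2028.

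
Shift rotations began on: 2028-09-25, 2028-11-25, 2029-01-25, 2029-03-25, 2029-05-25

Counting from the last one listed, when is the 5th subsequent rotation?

2030-03-25

Each date is the 25th; the gaps (61, 61, 59, 61) track the month lengths.
The rule is the 25th of every 2 months.
July 2029: 2029-07-25.
Next: September 2029 → 2029-09-25.
Next: November 2029 → 2029-11-25.
Next: January 2030 → 2030-01-25.
Next: March 2030 → 2030-03-25.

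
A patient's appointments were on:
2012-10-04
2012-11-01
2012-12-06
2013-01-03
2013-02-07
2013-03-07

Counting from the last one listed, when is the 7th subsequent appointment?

Gaps: 28, 35, 28, 35, 28 days — a mix of 28 and 35. Every date is a Thursday.
Each is the 1st Thursday of its month.
1st Thursday of April 2013: 2013-04-04.
1st Thursday of May 2013: 2013-05-02.
1st Thursday of June 2013: 2013-06-06.
July 2013 — 1st Thursday is 2013-07-04.
August 2013 — 1st Thursday is 2013-08-01.
1st Thursday of September 2013: 2013-09-05.
October 2013 — 1st Thursday is 2013-10-03.

2013-10-03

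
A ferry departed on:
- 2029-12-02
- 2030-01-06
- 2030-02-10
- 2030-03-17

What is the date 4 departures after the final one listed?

2030-08-04

Every event comes 35 days after the last (35, 35, 35).
2030-03-17 + 35 days = 2030-04-21.
2030-04-21 + 35 days = 2030-05-26.
2030-05-26 + 35 days = 2030-06-30.
2030-06-30 + 35 days = 2030-08-04.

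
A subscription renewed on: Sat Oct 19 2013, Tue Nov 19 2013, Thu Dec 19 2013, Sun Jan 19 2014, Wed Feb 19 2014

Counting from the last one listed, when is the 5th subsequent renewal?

Sat Jul 19 2014

Each date is the 19th; the gaps (31, 30, 31, 31) track the month lengths.
The rule is the 19th of each month.
Next: March 2014 → Wed Mar 19 2014.
April 2014: Sat Apr 19 2014.
Next: May 2014 → Mon May 19 2014.
Next: June 2014 → Thu Jun 19 2014.
Next: July 2014 → Sat Jul 19 2014.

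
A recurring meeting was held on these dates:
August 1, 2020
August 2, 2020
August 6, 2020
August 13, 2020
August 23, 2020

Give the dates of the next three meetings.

The spacing grows by 3 each time: 1, 4, 7, 10 days.
Next gap: 13 days. August 23, 2020 + 13 days = September 5, 2020.
Next gap: 16 days. September 5, 2020 + 16 days = September 21, 2020.
Next gap: 19 days. September 21, 2020 + 19 days = October 10, 2020.

September 5, 2020; September 21, 2020; October 10, 2020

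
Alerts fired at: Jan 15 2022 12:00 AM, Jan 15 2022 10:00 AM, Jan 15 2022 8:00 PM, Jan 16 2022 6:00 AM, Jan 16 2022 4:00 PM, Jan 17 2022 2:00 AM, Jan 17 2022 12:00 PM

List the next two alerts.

Jan 17 2022 10:00 PM, Jan 18 2022 8:00 AM

The interval is a steady 10 hours (10, 10, 10, 10, 10, 10).
Jan 17 2022 12:00 PM + 10 h = Jan 17 2022 10:00 PM.
Jan 17 2022 10:00 PM + 10 h = Jan 18 2022 8:00 AM.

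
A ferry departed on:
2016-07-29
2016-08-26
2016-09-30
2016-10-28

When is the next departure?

All Fridays; the gaps (28, 35, 28) vary with month length.
This is the last Friday of each month.
Last Friday of November 2016: 2016-11-25.

2016-11-25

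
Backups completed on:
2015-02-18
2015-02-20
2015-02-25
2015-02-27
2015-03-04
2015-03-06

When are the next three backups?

The gap pattern 2, 5, 2, 5, 2 repeats every 2 events.
These are the Wednesdays and Fridays of each week.
The following Wednesday is 2015-03-11.
The following Friday is 2015-03-13.
The following Wednesday is 2015-03-18.

2015-03-11, 2015-03-13, 2015-03-18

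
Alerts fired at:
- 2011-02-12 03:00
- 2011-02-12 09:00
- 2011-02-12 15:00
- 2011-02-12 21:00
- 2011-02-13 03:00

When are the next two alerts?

2011-02-13 09:00, 2011-02-13 15:00

Gaps: 6, 6, 6, 6 hours — each event is 6 hours after the previous one.
2011-02-13 03:00 + 6 h = 2011-02-13 09:00.
2011-02-13 09:00 + 6 h = 2011-02-13 15:00.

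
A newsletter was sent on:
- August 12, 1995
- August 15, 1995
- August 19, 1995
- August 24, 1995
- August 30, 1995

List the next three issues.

September 6, 1995; September 14, 1995; September 23, 1995

The spacing grows by 1 each time: 3, 4, 5, 6 days.
Next gap: 7 days. August 30, 1995 + 7 days = September 6, 1995.
Next gap: 8 days. September 6, 1995 + 8 days = September 14, 1995.
Next gap: 9 days. September 14, 1995 + 9 days = September 23, 1995.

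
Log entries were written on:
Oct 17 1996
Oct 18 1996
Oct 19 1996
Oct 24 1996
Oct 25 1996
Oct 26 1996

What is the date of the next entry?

Gaps: 1, 1, 5, 1, 1 days — not constant, but cyclic with period 3.
The events fall on every Thursday, Friday and Saturday.
Next Thursday: Oct 31 1996.

Oct 31 1996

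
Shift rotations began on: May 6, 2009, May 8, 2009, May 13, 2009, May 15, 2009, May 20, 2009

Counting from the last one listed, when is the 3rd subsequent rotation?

May 29, 2009

The gap pattern 2, 5, 2, 5 repeats every 2 events.
These are the Wednesdays and Fridays of each week.
Next Friday: May 22, 2009.
Next Wednesday: May 27, 2009.
The following Friday is May 29, 2009.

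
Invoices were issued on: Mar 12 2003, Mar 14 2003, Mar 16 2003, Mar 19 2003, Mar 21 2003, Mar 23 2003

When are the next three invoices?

Mar 26 2003, Mar 28 2003, Mar 30 2003

The gap pattern 2, 2, 3, 2, 2 repeats every 3 events.
These are the Wednesdays, Fridays and Sundays of each week.
The following Wednesday is Mar 26 2003.
The following Friday is Mar 28 2003.
The following Sunday is Mar 30 2003.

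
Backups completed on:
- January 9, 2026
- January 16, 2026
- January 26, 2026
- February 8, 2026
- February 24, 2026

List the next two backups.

The spacing grows by 3 each time: 7, 10, 13, 16 days.
Next gap: 19 days. February 24, 2026 + 19 days = March 15, 2026.
Next gap: 22 days. March 15, 2026 + 22 days = April 6, 2026.

March 15, 2026; April 6, 2026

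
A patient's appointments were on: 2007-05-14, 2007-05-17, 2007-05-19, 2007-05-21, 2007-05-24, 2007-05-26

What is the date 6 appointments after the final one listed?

2007-06-09

Gaps: 3, 2, 2, 3, 2 days — not constant, but cyclic with period 3.
The events fall on every Monday, Thursday and Saturday.
The following Monday is 2007-05-28.
The following Thursday is 2007-05-31.
Next Saturday: 2007-06-02.
Next Monday: 2007-06-04.
Next Thursday: 2007-06-07.
The following Saturday is 2007-06-09.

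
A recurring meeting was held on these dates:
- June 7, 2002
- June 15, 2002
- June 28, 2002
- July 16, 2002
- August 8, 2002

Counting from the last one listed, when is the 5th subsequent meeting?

Intervals are 8, 13, 18, 23 days — an arithmetic progression with common difference 5.
Next gap: 28 days. August 8, 2002 + 28 days = September 5, 2002.
Next gap: 33 days. September 5, 2002 + 33 days = October 8, 2002.
Next gap: 38 days. October 8, 2002 + 38 days = November 15, 2002.
Next gap: 43 days. November 15, 2002 + 43 days = December 28, 2002.
Next gap: 48 days. December 28, 2002 + 48 days = February 14, 2003.

February 14, 2003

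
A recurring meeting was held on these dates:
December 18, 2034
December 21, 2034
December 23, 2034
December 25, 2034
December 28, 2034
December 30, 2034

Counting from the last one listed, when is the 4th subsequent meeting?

January 8, 2035

The gap pattern 3, 2, 2, 3, 2 repeats every 3 events.
These are the Mondays, Thursdays and Saturdays of each week.
The following Monday is January 1, 2035.
The following Thursday is January 4, 2035.
Next Saturday: January 6, 2035.
Next Monday: January 8, 2035.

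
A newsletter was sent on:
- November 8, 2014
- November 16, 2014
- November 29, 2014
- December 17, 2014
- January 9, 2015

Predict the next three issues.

Gaps: 8, 13, 18, 23 days — each gap is 5 larger than the previous one.
Next gap: 28 days. January 9, 2015 + 28 days = February 6, 2015.
Next gap: 33 days. February 6, 2015 + 33 days = March 11, 2015.
Next gap: 38 days. March 11, 2015 + 38 days = April 18, 2015.

February 6, 2015; March 11, 2015; April 18, 2015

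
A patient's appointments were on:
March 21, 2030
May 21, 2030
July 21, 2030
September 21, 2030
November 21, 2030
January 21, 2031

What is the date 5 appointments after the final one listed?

Gaps: 61, 61, 62, 61, 61 days — not constant. Every event is on the 21st of the month.
Pattern: the 21st of every 2 months.
March 2031: March 21, 2031.
May 2031: May 21, 2031.
Next: July 2031 → July 21, 2031.
Next: September 2031 → September 21, 2031.
Next: November 2031 → November 21, 2031.

November 21, 2031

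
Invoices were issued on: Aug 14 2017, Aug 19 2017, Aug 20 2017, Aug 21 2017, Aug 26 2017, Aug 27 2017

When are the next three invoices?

Aug 28 2017, Sep 2 2017, Sep 3 2017

The gap pattern 5, 1, 1, 5, 1 repeats every 3 events.
These are the Mondays, Saturdays and Sundays of each week.
Next Monday: Aug 28 2017.
Next Saturday: Sep 2 2017.
The following Sunday is Sep 3 2017.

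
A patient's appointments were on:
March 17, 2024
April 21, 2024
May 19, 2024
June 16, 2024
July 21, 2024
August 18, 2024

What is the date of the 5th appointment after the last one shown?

January 19, 2025

Gaps: 35, 28, 28, 35, 28 days — a mix of 28 and 35. Every date is a Sunday.
Each is the 3rd Sunday of its month.
September 2024 — 3rd Sunday is September 15, 2024.
3rd Sunday of October 2024: October 20, 2024.
November 2024 — 3rd Sunday is November 17, 2024.
3rd Sunday of December 2024: December 15, 2024.
3rd Sunday of January 2025: January 19, 2025.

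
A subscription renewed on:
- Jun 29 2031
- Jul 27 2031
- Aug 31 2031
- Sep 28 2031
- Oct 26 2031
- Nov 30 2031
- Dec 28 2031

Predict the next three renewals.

These are Sundays with 28, 35, 28, 28, 35, 28-day gaps.
Each is the final Sunday of its month — Jun 29 2031 is past the 28th, so '4th Sunday' doesn't fit.
January 2032 ends with Sunday Jan 25 2032.
February 2032 ends with Sunday Feb 29 2032.
Last Sunday of March 2032: Mar 28 2032.

Jan 25 2032, Feb 29 2032, Mar 28 2032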